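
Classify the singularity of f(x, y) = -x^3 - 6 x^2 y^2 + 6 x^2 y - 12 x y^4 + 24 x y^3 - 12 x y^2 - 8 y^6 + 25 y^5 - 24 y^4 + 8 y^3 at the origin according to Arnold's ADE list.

E_{8}

The Hessian of f at 0 has rank 0. Corank 2; j^3 = -(x - 2*y)^3 is a perfect cube, so E-series; the 5-jet and mu = 8 give E_8.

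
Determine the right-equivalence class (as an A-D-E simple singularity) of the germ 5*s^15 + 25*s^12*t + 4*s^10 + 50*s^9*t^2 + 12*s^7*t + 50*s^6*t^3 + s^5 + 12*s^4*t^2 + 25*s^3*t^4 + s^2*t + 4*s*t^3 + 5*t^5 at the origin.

D_{6}

The Hessian of f at 0 has rank 0. Corank 2; j^3 = s^2*t has shape L^2 M (L != M), so D-series; mu = 6 gives D_6.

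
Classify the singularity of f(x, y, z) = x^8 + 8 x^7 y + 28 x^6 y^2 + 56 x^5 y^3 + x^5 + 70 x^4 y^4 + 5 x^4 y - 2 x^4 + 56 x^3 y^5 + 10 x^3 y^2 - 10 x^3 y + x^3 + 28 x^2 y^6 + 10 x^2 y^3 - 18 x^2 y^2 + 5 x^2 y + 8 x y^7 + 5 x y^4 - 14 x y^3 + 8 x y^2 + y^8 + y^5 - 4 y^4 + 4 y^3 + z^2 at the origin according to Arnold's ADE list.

D_9

The Hessian of f at 0 has rank 1. Corank 2; j^3 = (x + y)*(x + 2*y)^2 has shape L^2 M (L != M), so D-series; mu = 9 gives D_9.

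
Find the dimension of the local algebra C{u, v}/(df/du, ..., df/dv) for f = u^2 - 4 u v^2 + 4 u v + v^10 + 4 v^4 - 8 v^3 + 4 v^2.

The Hessian of f at 0 is [[2, 4], [4, 8]] with rank 1, so corank 1. A Groebner basis of the Jacobian ideal J(f) in C{u,v} is {u^5 - 20*u^4 - 120*u^3*v - 140*u^3 - 432*u^2*v - 184*u^2 - 432*u*v - 64*u - 128*v, u^4*v + 4*u^4 + 20*u^3*v + 20*u^3 + 60*u^2*v + 24*u^2 + 56*u*v + 8*u + 16*v, -u/2 + v^2 - v}; counting standard monomials gives mu = 9. Corank 1: A-series; mu = 9 gives A_9.

9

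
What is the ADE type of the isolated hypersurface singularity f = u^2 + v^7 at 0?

A_{6}

The Hessian of f at 0 is [[2, 0], [0, 0]] with rank 1, so corank 1. A Groebner basis of the Jacobian ideal J(f) in C{u,v} is {v^6, u}; counting standard monomials gives mu = 6. Corank 1: A-series; mu = 6 gives A_6.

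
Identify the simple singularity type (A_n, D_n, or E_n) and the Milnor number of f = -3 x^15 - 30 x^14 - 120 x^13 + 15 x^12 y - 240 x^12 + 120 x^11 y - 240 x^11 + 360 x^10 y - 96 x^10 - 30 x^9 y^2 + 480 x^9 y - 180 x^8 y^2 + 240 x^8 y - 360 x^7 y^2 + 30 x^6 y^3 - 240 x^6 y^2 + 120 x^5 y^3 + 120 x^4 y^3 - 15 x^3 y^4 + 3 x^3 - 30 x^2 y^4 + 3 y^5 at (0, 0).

Type E_8, Milnor number mu = 8.

The Hessian of f at 0 has rank 0. Corank 2; j^3 = 3*x^3 is a perfect cube, so E-series; the 5-jet and mu = 8 give E_8.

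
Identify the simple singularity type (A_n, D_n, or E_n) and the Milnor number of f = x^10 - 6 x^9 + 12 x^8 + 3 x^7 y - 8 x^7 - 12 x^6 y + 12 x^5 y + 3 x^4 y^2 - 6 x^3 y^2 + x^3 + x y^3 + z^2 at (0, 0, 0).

Type E_{7}, Milnor number mu = 7.

The Hessian of f at 0 has rank 1. Corank 2; j^3 = x^3 is a perfect cube, so E-series; the 4-jet and mu = 7 give E_7.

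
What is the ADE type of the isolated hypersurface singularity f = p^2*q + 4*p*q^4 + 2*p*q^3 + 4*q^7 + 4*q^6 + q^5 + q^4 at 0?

D5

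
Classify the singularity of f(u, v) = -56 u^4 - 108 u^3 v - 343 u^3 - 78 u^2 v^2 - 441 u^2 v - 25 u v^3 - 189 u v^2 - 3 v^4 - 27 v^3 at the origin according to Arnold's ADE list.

E7

The Hessian of f at 0 has rank 0. Corank 2; j^3 = -(7*u + 3*v)^3 is a perfect cube, so E-series; the 4-jet and mu = 7 give E_7.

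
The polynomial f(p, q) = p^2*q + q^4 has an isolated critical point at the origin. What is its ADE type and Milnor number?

The Hessian of f at 0 is [[0, 0], [0, 0]] with rank 0, so corank 2. A Groebner basis of the Jacobian ideal J(f) in C{p,q} is {p^3, p^2/4 + q^3, p*q}; counting standard monomials gives mu = 5. Corank 2; j^3 = p^2*q has shape L^2 M (L != M), so D-series; mu = 5 gives D_5.

Type D_5, Milnor number mu = 5.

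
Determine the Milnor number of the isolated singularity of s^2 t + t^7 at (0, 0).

8

The Hessian of f at 0 is [[0, 0], [0, 0]] with rank 0, so corank 2. A Groebner basis of the Jacobian ideal J(f) in C{s,t} is {s^2/7 + t^6, s^3, s*t}; counting standard monomials gives mu = 8. Corank 2; j^3 = s^2*t has shape L^2 M (L != M), so D-series; mu = 8 gives D_8.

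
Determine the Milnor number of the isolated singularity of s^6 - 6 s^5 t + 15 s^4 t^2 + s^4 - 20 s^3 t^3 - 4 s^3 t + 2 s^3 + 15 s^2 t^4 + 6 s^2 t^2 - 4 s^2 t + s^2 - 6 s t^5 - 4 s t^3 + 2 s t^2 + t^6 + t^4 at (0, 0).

5

The Hessian of f at 0 has rank 1. Corank 1: A-series; mu = 5 gives A_5.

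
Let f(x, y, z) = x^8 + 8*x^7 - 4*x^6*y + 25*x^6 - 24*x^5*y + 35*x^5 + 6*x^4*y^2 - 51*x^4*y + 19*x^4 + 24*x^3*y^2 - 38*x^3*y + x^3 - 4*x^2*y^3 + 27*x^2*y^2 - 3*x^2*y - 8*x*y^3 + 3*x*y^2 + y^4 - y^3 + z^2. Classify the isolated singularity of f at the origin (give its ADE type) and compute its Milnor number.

Type E_{6}, Milnor number mu = 6.

The Hessian of f at 0 has rank 1. Corank 2; j^3 = (x - y)^3 is a perfect cube, so E-series; the 4-jet and mu = 6 give E_6.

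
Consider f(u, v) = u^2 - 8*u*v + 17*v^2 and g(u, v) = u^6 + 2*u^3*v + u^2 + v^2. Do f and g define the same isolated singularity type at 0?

Yes.

The Hessian of f at 0 is [[2, -8], [-8, 34]] with rank 2, so corank 0. A Groebner basis of the Jacobian ideal J(f) in C{u,v} is {u, v}; counting standard monomials gives mu = 1. Corank 0: nondegenerate Morse point, so A_1. The Hessian of g at 0 is [[2, 0], [0, 2]] with rank 2, so corank 0. A Groebner basis of the Jacobian ideal J(g) in C{u,v} is {u, v}; counting standard monomials gives mu = 1. Corank 0: nondegenerate Morse point, so A_1. Both have type A_1, hence right-equivalent.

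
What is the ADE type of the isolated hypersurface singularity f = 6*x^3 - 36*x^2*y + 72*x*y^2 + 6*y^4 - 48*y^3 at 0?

E_6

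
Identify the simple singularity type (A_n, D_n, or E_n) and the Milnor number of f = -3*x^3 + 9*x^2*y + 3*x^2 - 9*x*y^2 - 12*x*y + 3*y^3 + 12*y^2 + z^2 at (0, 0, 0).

Type A_2, Milnor number mu = 2.

The Hessian of f at 0 is [[6, -12, 0], [-12, 24, 0], [0, 0, 2]] with rank 2, so corank 1. A Groebner basis of the Jacobian ideal J(f) in C{x,y,z} is {y^2, x - 2*y, z}; counting standard monomials gives mu = 2. Corank 1: A-series; mu = 2 gives A_2.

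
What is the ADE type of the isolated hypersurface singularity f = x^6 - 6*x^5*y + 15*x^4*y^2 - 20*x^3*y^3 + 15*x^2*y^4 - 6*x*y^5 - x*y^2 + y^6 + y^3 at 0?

The Hessian of f at 0 is [[0, 0], [0, 0]] with rank 0, so corank 2. A Groebner basis of the Jacobian ideal J(f) in C{x,y} is {x^5 - y^2/6, y^3, x*y - y^2}; counting standard monomials gives mu = 7. Corank 2; j^3 = -y^2*(x - y) has shape L^2 M (L != M), so D-series; mu = 7 gives D_7.

D_7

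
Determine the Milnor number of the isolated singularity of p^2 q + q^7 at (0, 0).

8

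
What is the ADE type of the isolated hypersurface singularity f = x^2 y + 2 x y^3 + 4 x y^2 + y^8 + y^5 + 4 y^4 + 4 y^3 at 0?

The Hessian of f at 0 has rank 0. Corank 2; j^3 = y*(x + 2*y)^2 has shape L^2 M (L != M), so D-series; mu = 9 gives D_9.

D_9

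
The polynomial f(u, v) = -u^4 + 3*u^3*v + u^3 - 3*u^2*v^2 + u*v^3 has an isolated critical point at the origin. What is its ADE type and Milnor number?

Type E_{7}, Milnor number mu = 7.

The Hessian of f at 0 has rank 0. Corank 2; j^3 = u^3 is a perfect cube, so E-series; the 4-jet and mu = 7 give E_7.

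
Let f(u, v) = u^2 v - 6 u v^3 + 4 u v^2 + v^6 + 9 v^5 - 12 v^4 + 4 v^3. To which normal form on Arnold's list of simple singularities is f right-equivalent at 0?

The Hessian of f at 0 is [[0, 0], [0, 0]] with rank 0, so corank 2. A Groebner basis of the Jacobian ideal J(f) in C{u,v} is {u^3 - 9*u^2 + 15*u*v^2 - 70*u*v/3 - 32*v^2/3, u^2*v + 3*u^2/2 - u*v^2/2 + 13*u*v/3 + 8*v^2/3, -u*v/3 + v^3 - 2*v^2/3}; counting standard monomials gives mu = 7. Corank 2; j^3 = v*(u + 2*v)^2 has shape L^2 M (L != M), so D-series; mu = 7 gives D_7.

D7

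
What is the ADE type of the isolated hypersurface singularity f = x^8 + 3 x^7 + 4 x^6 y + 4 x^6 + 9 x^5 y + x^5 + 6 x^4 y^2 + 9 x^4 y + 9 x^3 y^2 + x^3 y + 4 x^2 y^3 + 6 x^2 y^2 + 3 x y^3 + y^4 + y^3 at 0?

E7

The Hessian of f at 0 has rank 0. Corank 2; j^3 = y^3 is a perfect cube, so E-series; the 4-jet and mu = 7 give E_7.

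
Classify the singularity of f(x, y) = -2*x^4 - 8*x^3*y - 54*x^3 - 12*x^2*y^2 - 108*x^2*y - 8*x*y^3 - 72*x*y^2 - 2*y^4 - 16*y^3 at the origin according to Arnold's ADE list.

E_{6}

The Hessian of f at 0 is [[0, 0], [0, 0]] with rank 0, so corank 2. A Groebner basis of the Jacobian ideal J(f) in C{x,y} is {y^4, x*y^2 + 7*y^3/9, x^2 + 4*x*y/3 + 4*y^2/9}; counting standard monomials gives mu = 6. Corank 2; j^3 = -2*(3*x + 2*y)^3 is a perfect cube, so E-series; the 4-jet and mu = 6 give E_6.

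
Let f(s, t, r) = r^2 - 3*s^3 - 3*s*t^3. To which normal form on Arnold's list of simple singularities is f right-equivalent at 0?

E7

The Hessian of f at 0 has rank 1. Corank 2; j^3 = -3*s^3 is a perfect cube, so E-series; the 4-jet and mu = 7 give E_7.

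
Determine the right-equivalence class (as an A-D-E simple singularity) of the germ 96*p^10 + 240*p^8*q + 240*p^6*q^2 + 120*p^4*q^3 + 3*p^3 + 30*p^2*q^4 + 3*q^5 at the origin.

E_{8}

The Hessian of f at 0 is [[0, 0], [0, 0]] with rank 0, so corank 2. A Groebner basis of the Jacobian ideal J(f) in C{p,q} is {q^4, p^2}; counting standard monomials gives mu = 8. Corank 2; j^3 = 3*p^3 is a perfect cube, so E-series; the 5-jet and mu = 8 give E_8.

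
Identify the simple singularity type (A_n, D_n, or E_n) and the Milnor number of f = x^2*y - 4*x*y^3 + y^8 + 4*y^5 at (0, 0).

Type D9, Milnor number mu = 9.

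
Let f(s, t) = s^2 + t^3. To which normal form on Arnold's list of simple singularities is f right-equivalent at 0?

A_{2}

The Hessian of f at 0 is [[2, 0], [0, 0]] with rank 1, so corank 1. A Groebner basis of the Jacobian ideal J(f) in C{s,t} is {t^2, s}; counting standard monomials gives mu = 2. Corank 1: A-series; mu = 2 gives A_2.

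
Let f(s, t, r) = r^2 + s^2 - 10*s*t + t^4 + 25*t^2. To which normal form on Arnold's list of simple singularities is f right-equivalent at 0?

A_3

The Hessian of f at 0 is [[2, -10, 0], [-10, 50, 0], [0, 0, 2]] with rank 2, so corank 1. A Groebner basis of the Jacobian ideal J(f) in C{s,t,r} is {t^3, s - 5*t, r}; counting standard monomials gives mu = 3. Corank 1: A-series; mu = 3 gives A_3.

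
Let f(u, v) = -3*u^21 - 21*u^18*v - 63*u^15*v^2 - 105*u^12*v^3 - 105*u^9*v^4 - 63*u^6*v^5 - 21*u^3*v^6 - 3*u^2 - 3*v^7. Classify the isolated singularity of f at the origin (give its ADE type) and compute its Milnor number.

The Hessian of f at 0 has rank 1. Corank 1: A-series; mu = 6 gives A_6.

Type A6, Milnor number mu = 6.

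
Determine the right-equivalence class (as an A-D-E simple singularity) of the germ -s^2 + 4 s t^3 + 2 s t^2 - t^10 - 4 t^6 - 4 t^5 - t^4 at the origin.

The Hessian of f at 0 is [[-2, 0], [0, 0]] with rank 1, so corank 1. A Groebner basis of the Jacobian ideal J(f) in C{s,t} is {s^4 - s^3/12 + s^2*t/8 - 5*s^2/48 + 7*s*t^2/48 - s*t/48 + s/96 - t^2/96, s^3*t - s^3/2 + s^2*t/2 - 3*s^2/8 + s*t^2/2 - s*t/16 + s/32 - t^2/32, -s^3/3 + s^2*t^2 - s^2*t/2 + s^2/3 - 5*s*t^2/12 + s*t/24 - s/48 + t^2/48, -s/2 + t^3 + t^2/2}; counting standard monomials gives mu = 9. Corank 1: A-series; mu = 9 gives A_9.

A_9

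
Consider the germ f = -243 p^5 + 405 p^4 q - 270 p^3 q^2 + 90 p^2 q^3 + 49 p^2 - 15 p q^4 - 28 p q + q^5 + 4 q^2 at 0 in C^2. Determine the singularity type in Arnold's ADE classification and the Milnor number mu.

Type A4, Milnor number mu = 4.

The Hessian of f at 0 has rank 1. Corank 1: A-series; mu = 4 gives A_4.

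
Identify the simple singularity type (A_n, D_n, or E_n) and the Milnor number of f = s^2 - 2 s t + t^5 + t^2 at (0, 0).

The Hessian of f at 0 has rank 1. Corank 1: A-series; mu = 4 gives A_4.

Type A_{4}, Milnor number mu = 4.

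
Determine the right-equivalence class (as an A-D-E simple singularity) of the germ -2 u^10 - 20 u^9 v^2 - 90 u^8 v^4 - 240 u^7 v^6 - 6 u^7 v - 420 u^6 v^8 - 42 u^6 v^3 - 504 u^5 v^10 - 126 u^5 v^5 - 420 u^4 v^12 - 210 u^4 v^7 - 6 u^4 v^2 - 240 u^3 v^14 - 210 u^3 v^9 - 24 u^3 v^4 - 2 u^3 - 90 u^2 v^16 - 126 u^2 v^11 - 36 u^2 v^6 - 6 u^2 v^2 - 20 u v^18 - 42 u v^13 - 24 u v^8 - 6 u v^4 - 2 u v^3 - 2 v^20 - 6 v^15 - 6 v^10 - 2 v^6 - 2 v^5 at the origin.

The Hessian of f at 0 has rank 0. Corank 2; j^3 = -2*u^3 is a perfect cube, so E-series; the 4-jet and mu = 7 give E_7.

E_{7}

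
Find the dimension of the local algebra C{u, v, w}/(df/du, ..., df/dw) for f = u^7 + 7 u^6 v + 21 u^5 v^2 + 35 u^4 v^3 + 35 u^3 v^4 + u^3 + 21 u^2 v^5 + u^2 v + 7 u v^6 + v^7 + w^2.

The Hessian of f at 0 has rank 1. Corank 2; j^3 = u^2*(u + v) has shape L^2 M (L != M), so D-series; mu = 8 gives D_8.

8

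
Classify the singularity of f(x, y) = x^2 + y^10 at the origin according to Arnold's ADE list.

A_{9}

The Hessian of f at 0 is [[2, 0], [0, 0]] with rank 1, so corank 1. A Groebner basis of the Jacobian ideal J(f) in C{x,y} is {y^9, x}; counting standard monomials gives mu = 9. Corank 1: A-series; mu = 9 gives A_9.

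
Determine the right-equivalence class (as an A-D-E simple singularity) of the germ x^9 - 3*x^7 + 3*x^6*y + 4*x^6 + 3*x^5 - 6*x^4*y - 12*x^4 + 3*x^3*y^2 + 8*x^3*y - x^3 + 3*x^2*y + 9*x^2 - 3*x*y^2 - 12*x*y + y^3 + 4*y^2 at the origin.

The Hessian of f at 0 is [[18, -12], [-12, 8]] with rank 1, so corank 1. A Groebner basis of the Jacobian ideal J(f) in C{x,y} is {y^2, x - 2*y/3}; counting standard monomials gives mu = 2. Corank 1: A-series; mu = 2 gives A_2.

A_2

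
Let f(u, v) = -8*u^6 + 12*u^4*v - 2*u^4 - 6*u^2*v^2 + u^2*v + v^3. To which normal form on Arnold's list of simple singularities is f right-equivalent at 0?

The Hessian of f at 0 has rank 0. Corank 2; j^3 = v*(u^2 + v^2) splits into three distinct lines over C (the quadratic factor has nonzero discriminant), so D_4.

D_4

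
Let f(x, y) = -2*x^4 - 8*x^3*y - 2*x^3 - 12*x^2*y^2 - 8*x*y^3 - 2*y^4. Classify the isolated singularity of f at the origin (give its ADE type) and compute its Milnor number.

Type E_{6}, Milnor number mu = 6.

The Hessian of f at 0 has rank 0. Corank 2; j^3 = -2*x^3 is a perfect cube, so E-series; the 4-jet and mu = 6 give E_6.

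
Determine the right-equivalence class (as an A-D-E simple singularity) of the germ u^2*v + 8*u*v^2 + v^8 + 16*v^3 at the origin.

The Hessian of f at 0 is [[0, 0], [0, 0]] with rank 0, so corank 2. A Groebner basis of the Jacobian ideal J(f) in C{u,v} is {u^2/8 + v^7 - 2*v^2, u^3 + 64*v^3, u*v + 4*v^2}; counting standard monomials gives mu = 9. Corank 2; j^3 = v*(u + 4*v)^2 has shape L^2 M (L != M), so D-series; mu = 9 gives D_9.

D9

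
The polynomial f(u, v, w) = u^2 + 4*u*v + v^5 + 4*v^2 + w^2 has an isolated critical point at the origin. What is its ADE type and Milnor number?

Type A_{4}, Milnor number mu = 4.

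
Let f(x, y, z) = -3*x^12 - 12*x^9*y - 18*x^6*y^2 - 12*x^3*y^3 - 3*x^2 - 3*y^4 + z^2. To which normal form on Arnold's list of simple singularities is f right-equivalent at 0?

A3

The Hessian of f at 0 has rank 2. Corank 1: A-series; mu = 3 gives A_3.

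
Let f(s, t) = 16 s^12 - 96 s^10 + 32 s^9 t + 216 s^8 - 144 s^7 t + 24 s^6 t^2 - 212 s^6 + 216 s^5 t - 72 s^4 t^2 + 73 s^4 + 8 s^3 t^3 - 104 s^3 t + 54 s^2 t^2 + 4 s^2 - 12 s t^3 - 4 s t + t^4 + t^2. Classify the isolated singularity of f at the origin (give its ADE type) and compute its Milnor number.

The Hessian of f at 0 has rank 1. Corank 1: A-series; mu = 3 gives A_3.

Type A_{3}, Milnor number mu = 3.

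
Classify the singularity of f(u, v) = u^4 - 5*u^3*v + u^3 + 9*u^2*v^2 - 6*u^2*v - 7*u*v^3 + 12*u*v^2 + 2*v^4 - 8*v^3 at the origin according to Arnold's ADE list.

The Hessian of f at 0 is [[0, 0], [0, 0]] with rank 0, so corank 2. A Groebner basis of the Jacobian ideal J(f) in C{u,v} is {3*u^2 - 12*u*v + v^4 + v^3 + 12*v^2, u^3 + 18*u^2 - 72*u*v - 2*v^3 + 72*v^2, u^2*v + 7*u^2 - 28*u*v - 5*v^3/3 + 28*v^2, 2*u^2 + u*v^2 - 8*u*v - 4*v^3/3 + 8*v^2}; counting standard monomials gives mu = 7. Corank 2; j^3 = (u - 2*v)^3 is a perfect cube, so E-series; the 4-jet and mu = 7 give E_7.

E_7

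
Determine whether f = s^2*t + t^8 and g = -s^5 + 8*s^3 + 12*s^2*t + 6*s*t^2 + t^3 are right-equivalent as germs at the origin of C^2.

No.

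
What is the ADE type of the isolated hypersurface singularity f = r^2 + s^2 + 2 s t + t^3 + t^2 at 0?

A_2

The Hessian of f at 0 has rank 2. Corank 1: A-series; mu = 2 gives A_2.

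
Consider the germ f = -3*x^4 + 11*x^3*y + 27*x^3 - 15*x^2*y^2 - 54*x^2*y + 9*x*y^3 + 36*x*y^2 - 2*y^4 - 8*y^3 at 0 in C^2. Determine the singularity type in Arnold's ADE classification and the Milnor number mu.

Type E_{7}, Milnor number mu = 7.

The Hessian of f at 0 is [[0, 0], [0, 0]] with rank 0, so corank 2. A Groebner basis of the Jacobian ideal J(f) in C{x,y} is {19683*x^2 - 26244*x*y + y^4 + 27*y^3 + 8748*y^2, x^3 - 270*x^2 + 360*x*y - 2*y^3/3 - 120*y^2, x^2*y - 243*x^2 + 324*x*y - 7*y^3/9 - 108*y^2, -162*x^2 + x*y^2 + 216*x*y - 8*y^3/9 - 72*y^2}; counting standard monomials gives mu = 7. Corank 2; j^3 = (3*x - 2*y)^3 is a perfect cube, so E-series; the 4-jet and mu = 7 give E_7.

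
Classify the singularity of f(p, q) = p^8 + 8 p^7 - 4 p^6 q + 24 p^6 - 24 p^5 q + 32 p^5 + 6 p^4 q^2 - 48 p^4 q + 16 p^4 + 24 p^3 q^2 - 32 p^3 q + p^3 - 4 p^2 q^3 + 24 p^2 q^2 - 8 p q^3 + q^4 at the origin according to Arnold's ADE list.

E6

The Hessian of f at 0 is [[0, 0], [0, 0]] with rank 0, so corank 2. A Groebner basis of the Jacobian ideal J(f) in C{p,q} is {q^4, p*q^2 - q^3/6, p^2}; counting standard monomials gives mu = 6. Corank 2; j^3 = p^3 is a perfect cube, so E-series; the 4-jet and mu = 6 give E_6.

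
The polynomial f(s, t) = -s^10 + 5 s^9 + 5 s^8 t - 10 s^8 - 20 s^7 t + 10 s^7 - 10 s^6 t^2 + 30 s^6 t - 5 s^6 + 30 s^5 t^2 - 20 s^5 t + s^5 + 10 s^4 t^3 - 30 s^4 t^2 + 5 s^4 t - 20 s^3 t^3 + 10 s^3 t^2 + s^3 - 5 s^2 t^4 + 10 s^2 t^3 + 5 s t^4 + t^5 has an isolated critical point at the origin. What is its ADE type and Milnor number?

The Hessian of f at 0 has rank 0. Corank 2; j^3 = s^3 is a perfect cube, so E-series; the 5-jet and mu = 8 give E_8.

Type E_8, Milnor number mu = 8.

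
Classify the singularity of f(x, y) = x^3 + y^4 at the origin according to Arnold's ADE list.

E_6

The Hessian of f at 0 has rank 0. Corank 2; j^3 = x^3 is a perfect cube, so E-series; the 4-jet and mu = 6 give E_6.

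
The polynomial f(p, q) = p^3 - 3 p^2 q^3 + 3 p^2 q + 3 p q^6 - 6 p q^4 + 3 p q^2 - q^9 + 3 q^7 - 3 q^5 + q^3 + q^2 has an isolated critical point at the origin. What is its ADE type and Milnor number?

The Hessian of f at 0 is [[0, 0], [0, 2]] with rank 1, so corank 1. A Groebner basis of the Jacobian ideal J(f) in C{p,q} is {p^2, q}; counting standard monomials gives mu = 2. Corank 1: A-series; mu = 2 gives A_2.

Type A_2, Milnor number mu = 2.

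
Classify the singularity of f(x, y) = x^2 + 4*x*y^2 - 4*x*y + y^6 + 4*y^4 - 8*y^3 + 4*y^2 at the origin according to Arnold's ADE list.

A5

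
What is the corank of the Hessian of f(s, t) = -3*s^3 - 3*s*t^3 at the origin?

2

Hessian at 0 has rank 0.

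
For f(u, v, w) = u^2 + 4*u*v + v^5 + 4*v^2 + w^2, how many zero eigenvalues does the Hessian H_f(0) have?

1

The Hessian at 0 is [[2, 4, 0], [4, 8, 0], [0, 0, 2]] of rank 2; hence corank 1.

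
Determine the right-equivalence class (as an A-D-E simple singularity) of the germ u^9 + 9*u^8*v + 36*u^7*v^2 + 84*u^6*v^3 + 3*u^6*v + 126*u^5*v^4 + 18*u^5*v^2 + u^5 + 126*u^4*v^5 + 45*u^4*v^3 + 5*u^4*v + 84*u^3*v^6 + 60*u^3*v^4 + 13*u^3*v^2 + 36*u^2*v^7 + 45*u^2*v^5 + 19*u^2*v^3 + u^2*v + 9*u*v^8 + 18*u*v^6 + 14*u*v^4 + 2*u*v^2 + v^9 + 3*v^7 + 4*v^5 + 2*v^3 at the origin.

D4

The Hessian of f at 0 is [[0, 0], [0, 0]] with rank 0, so corank 2. A Groebner basis of the Jacobian ideal J(f) in C{u,v} is {v^3, u^2 + 2*v^2, u*v + v^2}; counting standard monomials gives mu = 4. Corank 2; j^3 = v*(u^2 + 2*u*v + 2*v^2) splits into three distinct lines over C (the quadratic factor has nonzero discriminant), so D_4.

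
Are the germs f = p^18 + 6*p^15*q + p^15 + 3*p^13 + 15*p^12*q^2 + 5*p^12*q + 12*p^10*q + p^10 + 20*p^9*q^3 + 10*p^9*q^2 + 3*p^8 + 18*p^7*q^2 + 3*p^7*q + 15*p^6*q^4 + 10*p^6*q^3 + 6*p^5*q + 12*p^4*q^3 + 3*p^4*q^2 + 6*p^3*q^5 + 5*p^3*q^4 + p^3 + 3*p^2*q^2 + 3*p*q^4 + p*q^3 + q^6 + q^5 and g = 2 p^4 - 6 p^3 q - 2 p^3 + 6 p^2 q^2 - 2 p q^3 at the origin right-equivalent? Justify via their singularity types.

The Hessian of f at 0 has rank 0. Corank 2; j^3 = p^3 is a perfect cube, so E-series; the 4-jet and mu = 7 give E_7. The Hessian of g at 0 has rank 0. Corank 2; j^3 = -2*p^3 is a perfect cube, so E-series; the 4-jet and mu = 7 give E_7. Both have type E_7, hence right-equivalent.

Yes.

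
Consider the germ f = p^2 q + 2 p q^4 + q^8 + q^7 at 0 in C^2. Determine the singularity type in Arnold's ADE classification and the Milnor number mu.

Type D9, Milnor number mu = 9.

The Hessian of f at 0 has rank 0. Corank 2; j^3 = p^2*q has shape L^2 M (L != M), so D-series; mu = 9 gives D_9.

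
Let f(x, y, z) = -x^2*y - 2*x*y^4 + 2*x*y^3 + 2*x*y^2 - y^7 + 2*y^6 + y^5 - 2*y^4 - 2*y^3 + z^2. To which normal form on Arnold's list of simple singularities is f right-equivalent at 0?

The Hessian of f at 0 is [[0, 0, 0], [0, 0, 0], [0, 0, 2]] with rank 1, so corank 2. A Groebner basis of the Jacobian ideal J(f) in C{x,y,z} is {y^3, x^2 + 2*y^2, x*y - y^2, z}; counting standard monomials gives mu = 4. Corank 2; j^3 = -y*(x^2 - 2*x*y + 2*y^2) splits into three distinct lines over C (the quadratic factor has nonzero discriminant), so D_4.

D_4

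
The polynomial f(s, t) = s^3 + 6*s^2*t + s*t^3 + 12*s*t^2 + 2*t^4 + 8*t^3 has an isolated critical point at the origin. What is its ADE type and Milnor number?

The Hessian of f at 0 has rank 0. Corank 2; j^3 = (s + 2*t)^3 is a perfect cube, so E-series; the 4-jet and mu = 7 give E_7.

Type E_{7}, Milnor number mu = 7.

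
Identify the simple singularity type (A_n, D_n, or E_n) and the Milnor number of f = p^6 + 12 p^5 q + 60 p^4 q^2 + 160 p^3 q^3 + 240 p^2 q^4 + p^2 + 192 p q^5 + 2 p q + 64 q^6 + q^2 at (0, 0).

Type A_{5}, Milnor number mu = 5.

The Hessian of f at 0 has rank 1. Corank 1: A-series; mu = 5 gives A_5.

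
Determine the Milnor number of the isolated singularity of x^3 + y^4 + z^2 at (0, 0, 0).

6

The Hessian of f at 0 is [[0, 0, 0], [0, 0, 0], [0, 0, 2]] with rank 1, so corank 2. A Groebner basis of the Jacobian ideal J(f) in C{x,y,z} is {y^3, x^2, z}; counting standard monomials gives mu = 6. Corank 2; j^3 = x^3 is a perfect cube, so E-series; the 4-jet and mu = 6 give E_6.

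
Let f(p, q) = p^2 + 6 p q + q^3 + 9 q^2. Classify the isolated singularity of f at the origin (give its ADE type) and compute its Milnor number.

Type A2, Milnor number mu = 2.

The Hessian of f at 0 has rank 1. Corank 1: A-series; mu = 2 gives A_2.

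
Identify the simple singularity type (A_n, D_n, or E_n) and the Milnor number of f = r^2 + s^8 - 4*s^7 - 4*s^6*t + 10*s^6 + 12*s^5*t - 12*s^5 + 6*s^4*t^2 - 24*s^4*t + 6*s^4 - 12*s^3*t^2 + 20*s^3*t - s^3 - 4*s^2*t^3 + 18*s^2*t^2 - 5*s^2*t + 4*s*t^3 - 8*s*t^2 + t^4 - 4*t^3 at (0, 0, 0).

The Hessian of f at 0 is [[0, 0, 0], [0, 0, 0], [0, 0, 2]] with rank 1, so corank 2. A Groebner basis of the Jacobian ideal J(f) in C{s,t,r} is {s*t^2 + s*t/2 + t^2, -s*t/4 + t^3 - t^2/2, s^2 + 5*s*t + 6*t^2, r}; counting standard monomials gives mu = 5. Corank 2; j^3 = -(s + t)*(s + 2*t)^2 has shape L^2 M (L != M), so D-series; mu = 5 gives D_5.

Type D5, Milnor number mu = 5.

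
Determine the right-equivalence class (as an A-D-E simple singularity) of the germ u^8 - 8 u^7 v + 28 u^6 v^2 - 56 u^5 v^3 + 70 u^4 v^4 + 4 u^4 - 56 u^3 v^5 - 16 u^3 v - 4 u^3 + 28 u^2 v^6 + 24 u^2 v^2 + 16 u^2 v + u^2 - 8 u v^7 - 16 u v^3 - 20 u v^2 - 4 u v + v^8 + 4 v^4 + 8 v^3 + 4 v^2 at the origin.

A7

The Hessian of f at 0 has rank 1. Corank 1: A-series; mu = 7 gives A_7.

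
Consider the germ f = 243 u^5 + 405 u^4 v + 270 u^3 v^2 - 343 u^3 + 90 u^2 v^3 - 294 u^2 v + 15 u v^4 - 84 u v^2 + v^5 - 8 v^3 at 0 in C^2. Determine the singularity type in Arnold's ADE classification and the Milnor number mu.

The Hessian of f at 0 has rank 0. Corank 2; j^3 = -(7*u + 2*v)^3 is a perfect cube, so E-series; the 5-jet and mu = 8 give E_8.

Type E_{8}, Milnor number mu = 8.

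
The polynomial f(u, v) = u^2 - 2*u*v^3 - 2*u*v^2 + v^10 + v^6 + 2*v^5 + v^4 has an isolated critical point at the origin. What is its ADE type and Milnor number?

Type A9, Milnor number mu = 9.

The Hessian of f at 0 has rank 1. Corank 1: A-series; mu = 9 gives A_9.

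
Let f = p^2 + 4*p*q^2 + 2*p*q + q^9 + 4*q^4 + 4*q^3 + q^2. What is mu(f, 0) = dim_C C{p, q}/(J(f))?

8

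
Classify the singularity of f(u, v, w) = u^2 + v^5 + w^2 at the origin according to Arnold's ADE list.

The Hessian of f at 0 has rank 2. Corank 1: A-series; mu = 4 gives A_4.

A_4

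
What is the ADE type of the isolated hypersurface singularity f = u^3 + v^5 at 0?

The Hessian of f at 0 is [[0, 0], [0, 0]] with rank 0, so corank 2. A Groebner basis of the Jacobian ideal J(f) in C{u,v} is {v^4, u^2}; counting standard monomials gives mu = 8. Corank 2; j^3 = u^3 is a perfect cube, so E-series; the 5-jet and mu = 8 give E_8.

E8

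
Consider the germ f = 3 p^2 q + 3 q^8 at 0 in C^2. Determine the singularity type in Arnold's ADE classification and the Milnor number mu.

Type D_9, Milnor number mu = 9.

The Hessian of f at 0 has rank 0. Corank 2; j^3 = 3*p^2*q has shape L^2 M (L != M), so D-series; mu = 9 gives D_9.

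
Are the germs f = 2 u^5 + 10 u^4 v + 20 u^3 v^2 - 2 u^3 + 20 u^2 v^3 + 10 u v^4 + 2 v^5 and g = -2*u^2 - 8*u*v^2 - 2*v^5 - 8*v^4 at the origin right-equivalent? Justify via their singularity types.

No.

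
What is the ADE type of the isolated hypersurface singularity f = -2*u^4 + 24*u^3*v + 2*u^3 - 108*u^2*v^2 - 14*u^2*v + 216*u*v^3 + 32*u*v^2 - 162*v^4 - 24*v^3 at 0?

The Hessian of f at 0 is [[0, 0], [0, 0]] with rank 0, so corank 2. A Groebner basis of the Jacobian ideal J(f) in C{u,v} is {u*v^2 + u*v/2 - v^2, u*v/4 + v^3 - v^2/2, u^2 - 5*u*v + 6*v^2}; counting standard monomials gives mu = 5. Corank 2; j^3 = 2*(u - 3*v)*(u - 2*v)^2 has shape L^2 M (L != M), so D-series; mu = 5 gives D_5.

D_5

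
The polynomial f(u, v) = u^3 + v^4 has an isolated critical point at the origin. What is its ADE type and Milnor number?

Type E_6, Milnor number mu = 6.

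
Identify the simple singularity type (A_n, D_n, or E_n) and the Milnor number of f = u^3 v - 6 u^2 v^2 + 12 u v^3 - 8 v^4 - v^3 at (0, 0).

Type E7, Milnor number mu = 7.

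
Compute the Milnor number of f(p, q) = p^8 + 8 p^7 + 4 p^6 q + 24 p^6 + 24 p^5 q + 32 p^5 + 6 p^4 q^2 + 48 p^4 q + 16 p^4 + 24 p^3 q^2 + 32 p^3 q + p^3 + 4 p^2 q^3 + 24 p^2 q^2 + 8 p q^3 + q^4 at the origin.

The Hessian of f at 0 has rank 0. Corank 2; j^3 = p^3 is a perfect cube, so E-series; the 4-jet and mu = 6 give E_6.

6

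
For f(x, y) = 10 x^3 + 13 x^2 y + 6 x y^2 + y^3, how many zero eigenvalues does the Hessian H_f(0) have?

2

Hessian at 0 has rank 0.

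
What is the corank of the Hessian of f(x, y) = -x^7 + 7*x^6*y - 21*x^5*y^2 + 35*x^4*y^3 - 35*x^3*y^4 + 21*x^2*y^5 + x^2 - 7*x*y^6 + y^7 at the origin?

1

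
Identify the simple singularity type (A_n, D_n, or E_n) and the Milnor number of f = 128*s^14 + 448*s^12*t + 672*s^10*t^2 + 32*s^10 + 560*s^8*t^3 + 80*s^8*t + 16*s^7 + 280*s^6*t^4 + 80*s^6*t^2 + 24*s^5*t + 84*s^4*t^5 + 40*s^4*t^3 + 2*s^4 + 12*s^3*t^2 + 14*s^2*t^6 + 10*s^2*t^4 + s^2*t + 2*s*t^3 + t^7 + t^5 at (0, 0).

Type D8, Milnor number mu = 8.

The Hessian of f at 0 has rank 0. Corank 2; j^3 = s^2*t has shape L^2 M (L != M), so D-series; mu = 8 gives D_8.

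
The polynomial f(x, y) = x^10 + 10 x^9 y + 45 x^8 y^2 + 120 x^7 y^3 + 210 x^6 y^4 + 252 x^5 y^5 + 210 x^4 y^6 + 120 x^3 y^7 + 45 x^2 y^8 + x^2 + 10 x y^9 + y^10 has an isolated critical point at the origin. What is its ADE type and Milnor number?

Type A9, Milnor number mu = 9.

The Hessian of f at 0 is [[2, 0], [0, 0]] with rank 1, so corank 1. A Groebner basis of the Jacobian ideal J(f) in C{x,y} is {y^9, x}; counting standard monomials gives mu = 9. Corank 1: A-series; mu = 9 gives A_9.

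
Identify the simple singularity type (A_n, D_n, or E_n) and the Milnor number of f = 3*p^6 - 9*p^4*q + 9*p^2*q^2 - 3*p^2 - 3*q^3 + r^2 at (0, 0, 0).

Type A2, Milnor number mu = 2.

The Hessian of f at 0 has rank 2. Corank 1: A-series; mu = 2 gives A_2.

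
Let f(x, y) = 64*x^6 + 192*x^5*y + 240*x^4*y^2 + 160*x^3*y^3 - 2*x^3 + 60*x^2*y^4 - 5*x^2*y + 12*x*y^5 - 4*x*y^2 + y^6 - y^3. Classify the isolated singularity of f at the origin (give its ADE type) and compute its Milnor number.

Type D_{7}, Milnor number mu = 7.

The Hessian of f at 0 has rank 0. Corank 2; j^3 = -(x + y)^2*(2*x + y) has shape L^2 M (L != M), so D-series; mu = 7 gives D_7.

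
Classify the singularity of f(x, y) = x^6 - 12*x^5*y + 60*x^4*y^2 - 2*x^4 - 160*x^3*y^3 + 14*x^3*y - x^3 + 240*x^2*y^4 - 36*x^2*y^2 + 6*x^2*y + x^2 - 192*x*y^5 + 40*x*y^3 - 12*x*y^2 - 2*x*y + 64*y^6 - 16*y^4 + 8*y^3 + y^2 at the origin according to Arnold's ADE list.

A_{2}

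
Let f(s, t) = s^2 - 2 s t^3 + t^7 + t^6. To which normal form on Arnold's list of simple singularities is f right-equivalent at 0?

The Hessian of f at 0 has rank 1. Corank 1: A-series; mu = 6 gives A_6.

A_{6}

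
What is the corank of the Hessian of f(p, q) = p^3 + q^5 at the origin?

The Hessian at 0 is [[0, 0], [0, 0]] of rank 0; hence corank 2.

2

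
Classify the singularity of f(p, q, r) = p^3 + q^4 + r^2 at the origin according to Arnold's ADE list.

E_{6}

The Hessian of f at 0 has rank 1. Corank 2; j^3 = p^3 is a perfect cube, so E-series; the 4-jet and mu = 6 give E_6.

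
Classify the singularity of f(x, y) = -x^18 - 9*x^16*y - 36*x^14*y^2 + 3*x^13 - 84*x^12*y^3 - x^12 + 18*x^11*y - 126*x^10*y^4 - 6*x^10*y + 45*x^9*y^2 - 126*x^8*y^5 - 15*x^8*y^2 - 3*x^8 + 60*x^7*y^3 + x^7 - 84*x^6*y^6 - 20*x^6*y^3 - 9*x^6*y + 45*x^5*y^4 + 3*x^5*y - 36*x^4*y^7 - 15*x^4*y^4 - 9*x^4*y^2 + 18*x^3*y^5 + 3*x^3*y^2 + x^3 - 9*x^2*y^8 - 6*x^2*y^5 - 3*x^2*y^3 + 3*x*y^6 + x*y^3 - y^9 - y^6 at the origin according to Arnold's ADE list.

E_7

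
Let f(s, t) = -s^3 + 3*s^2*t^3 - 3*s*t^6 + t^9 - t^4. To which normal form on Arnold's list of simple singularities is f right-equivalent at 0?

E6

The Hessian of f at 0 is [[0, 0], [0, 0]] with rank 0, so corank 2. A Groebner basis of the Jacobian ideal J(f) in C{s,t} is {t^3, s^2}; counting standard monomials gives mu = 6. Corank 2; j^3 = -s^3 is a perfect cube, so E-series; the 4-jet and mu = 6 give E_6.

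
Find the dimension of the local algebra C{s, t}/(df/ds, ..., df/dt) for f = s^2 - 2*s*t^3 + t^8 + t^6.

The Hessian of f at 0 is [[2, 0], [0, 0]] with rank 1, so corank 1. A Groebner basis of the Jacobian ideal J(f) in C{s,t} is {s^3, s^2*t, -s + t^3}; counting standard monomials gives mu = 7. Corank 1: A-series; mu = 7 gives A_7.

7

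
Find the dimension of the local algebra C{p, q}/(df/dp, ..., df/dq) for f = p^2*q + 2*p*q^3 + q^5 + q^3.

The Hessian of f at 0 has rank 0. Corank 2; j^3 = q*(p^2 + q^2) splits into three distinct lines over C (the quadratic factor has nonzero discriminant), so D_4.

4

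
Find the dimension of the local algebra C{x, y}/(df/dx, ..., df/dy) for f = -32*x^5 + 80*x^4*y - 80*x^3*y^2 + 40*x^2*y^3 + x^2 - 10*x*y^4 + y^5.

4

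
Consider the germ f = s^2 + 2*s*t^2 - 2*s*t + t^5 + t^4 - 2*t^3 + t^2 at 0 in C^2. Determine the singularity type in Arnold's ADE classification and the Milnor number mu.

The Hessian of f at 0 has rank 1. Corank 1: A-series; mu = 4 gives A_4.

Type A4, Milnor number mu = 4.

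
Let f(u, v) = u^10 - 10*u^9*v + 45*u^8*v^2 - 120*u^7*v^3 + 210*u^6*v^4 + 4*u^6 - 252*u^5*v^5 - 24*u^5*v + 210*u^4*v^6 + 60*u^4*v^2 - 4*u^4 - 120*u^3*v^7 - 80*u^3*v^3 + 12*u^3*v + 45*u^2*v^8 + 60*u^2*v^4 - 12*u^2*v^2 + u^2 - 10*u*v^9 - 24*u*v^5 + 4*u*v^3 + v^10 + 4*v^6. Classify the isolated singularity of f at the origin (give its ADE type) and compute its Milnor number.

Type A_9, Milnor number mu = 9.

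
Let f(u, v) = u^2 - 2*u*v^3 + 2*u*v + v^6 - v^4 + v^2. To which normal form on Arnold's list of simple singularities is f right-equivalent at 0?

The Hessian of f at 0 has rank 1. Corank 1: A-series; mu = 3 gives A_3.

A_3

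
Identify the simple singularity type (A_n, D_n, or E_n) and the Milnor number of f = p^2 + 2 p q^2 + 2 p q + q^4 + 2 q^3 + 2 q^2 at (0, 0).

The Hessian of f at 0 is [[2, 2], [2, 4]] with rank 2, so corank 0. A Groebner basis of the Jacobian ideal J(f) in C{p,q} is {p, q}; counting standard monomials gives mu = 1. Corank 0: nondegenerate Morse point, so A_1.

Type A_1, Milnor number mu = 1.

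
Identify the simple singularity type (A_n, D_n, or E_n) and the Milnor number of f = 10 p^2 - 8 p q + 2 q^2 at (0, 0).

The Hessian of f at 0 has rank 2. Corank 0: nondegenerate Morse point, so A_1.

Type A1, Milnor number mu = 1.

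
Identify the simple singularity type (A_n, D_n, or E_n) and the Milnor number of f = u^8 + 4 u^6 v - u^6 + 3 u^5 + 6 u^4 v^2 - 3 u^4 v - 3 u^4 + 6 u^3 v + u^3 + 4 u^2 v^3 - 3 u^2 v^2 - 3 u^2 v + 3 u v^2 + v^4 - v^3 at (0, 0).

Type E6, Milnor number mu = 6.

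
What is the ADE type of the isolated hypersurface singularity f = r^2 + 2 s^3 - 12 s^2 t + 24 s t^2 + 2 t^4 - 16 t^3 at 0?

E_6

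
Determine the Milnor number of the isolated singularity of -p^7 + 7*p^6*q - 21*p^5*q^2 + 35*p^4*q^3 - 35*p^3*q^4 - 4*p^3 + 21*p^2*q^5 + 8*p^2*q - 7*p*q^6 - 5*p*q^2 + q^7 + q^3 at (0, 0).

8

The Hessian of f at 0 is [[0, 0], [0, 0]] with rank 0, so corank 2. A Groebner basis of the Jacobian ideal J(f) in C{p,q} is {128*p*q/7 + q^6 - 64*q^2/7, p*q^2 - q^3/2, p^2 - 3*p*q/2 + q^2/2}; counting standard monomials gives mu = 8. Corank 2; j^3 = -(p - q)*(2*p - q)^2 has shape L^2 M (L != M), so D-series; mu = 8 gives D_8.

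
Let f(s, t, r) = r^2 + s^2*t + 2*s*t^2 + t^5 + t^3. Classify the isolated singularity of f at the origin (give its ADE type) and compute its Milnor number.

Type D_6, Milnor number mu = 6.

The Hessian of f at 0 has rank 1. Corank 2; j^3 = t*(s + t)^2 has shape L^2 M (L != M), so D-series; mu = 6 gives D_6.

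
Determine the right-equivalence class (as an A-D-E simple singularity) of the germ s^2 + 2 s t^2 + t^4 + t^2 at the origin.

A1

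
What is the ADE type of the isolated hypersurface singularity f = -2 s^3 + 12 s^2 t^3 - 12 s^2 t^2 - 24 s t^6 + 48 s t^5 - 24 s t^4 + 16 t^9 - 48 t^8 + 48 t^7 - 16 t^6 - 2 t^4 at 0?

E6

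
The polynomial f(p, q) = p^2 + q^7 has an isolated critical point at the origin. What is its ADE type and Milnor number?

The Hessian of f at 0 has rank 1. Corank 1: A-series; mu = 6 gives A_6.

Type A_{6}, Milnor number mu = 6.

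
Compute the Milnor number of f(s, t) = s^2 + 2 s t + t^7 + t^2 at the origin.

6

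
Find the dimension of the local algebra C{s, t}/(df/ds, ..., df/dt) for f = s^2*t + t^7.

8

The Hessian of f at 0 is [[0, 0], [0, 0]] with rank 0, so corank 2. A Groebner basis of the Jacobian ideal J(f) in C{s,t} is {s^2/7 + t^6, s^3, s*t}; counting standard monomials gives mu = 8. Corank 2; j^3 = s^2*t has shape L^2 M (L != M), so D-series; mu = 8 gives D_8.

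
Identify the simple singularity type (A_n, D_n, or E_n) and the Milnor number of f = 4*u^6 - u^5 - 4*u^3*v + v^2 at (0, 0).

The Hessian of f at 0 is [[0, 0], [0, 2]] with rank 1, so corank 1. A Groebner basis of the Jacobian ideal J(f) in C{u,v} is {u^3 - v/2, u*v, v^2}; counting standard monomials gives mu = 4. Corank 1: A-series; mu = 4 gives A_4.

Type A4, Milnor number mu = 4.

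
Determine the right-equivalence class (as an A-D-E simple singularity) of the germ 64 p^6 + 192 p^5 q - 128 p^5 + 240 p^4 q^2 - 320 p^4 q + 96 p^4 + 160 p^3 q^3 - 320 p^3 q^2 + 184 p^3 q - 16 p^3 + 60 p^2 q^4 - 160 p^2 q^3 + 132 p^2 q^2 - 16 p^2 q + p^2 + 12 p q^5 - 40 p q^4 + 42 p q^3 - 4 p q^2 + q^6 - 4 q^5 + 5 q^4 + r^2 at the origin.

A_3

The Hessian of f at 0 has rank 2. Corank 1: A-series; mu = 3 gives A_3.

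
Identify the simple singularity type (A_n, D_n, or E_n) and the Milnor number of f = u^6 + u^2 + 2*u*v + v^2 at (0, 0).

Type A_{5}, Milnor number mu = 5.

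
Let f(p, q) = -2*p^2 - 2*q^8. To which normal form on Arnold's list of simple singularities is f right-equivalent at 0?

A7

The Hessian of f at 0 has rank 1. Corank 1: A-series; mu = 7 gives A_7.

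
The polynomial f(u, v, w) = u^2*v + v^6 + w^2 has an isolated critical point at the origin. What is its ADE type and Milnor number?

Type D_{7}, Milnor number mu = 7.

The Hessian of f at 0 has rank 1. Corank 2; j^3 = u^2*v has shape L^2 M (L != M), so D-series; mu = 7 gives D_7.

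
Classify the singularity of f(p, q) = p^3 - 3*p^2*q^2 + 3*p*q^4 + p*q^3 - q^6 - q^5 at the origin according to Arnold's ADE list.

E_{7}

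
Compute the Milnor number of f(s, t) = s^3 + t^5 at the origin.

8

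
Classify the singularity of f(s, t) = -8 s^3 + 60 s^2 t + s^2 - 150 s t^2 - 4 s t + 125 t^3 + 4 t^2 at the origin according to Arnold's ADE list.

A_{2}

The Hessian of f at 0 is [[2, -4], [-4, 8]] with rank 1, so corank 1. A Groebner basis of the Jacobian ideal J(f) in C{s,t} is {t^2, s - 2*t}; counting standard monomials gives mu = 2. Corank 1: A-series; mu = 2 gives A_2.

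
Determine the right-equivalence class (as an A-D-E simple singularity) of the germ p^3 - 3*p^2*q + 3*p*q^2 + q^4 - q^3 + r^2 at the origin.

The Hessian of f at 0 is [[0, 0, 0], [0, 0, 0], [0, 0, 2]] with rank 1, so corank 2. A Groebner basis of the Jacobian ideal J(f) in C{p,q,r} is {q^3, p^2 - 2*p*q + q^2, r}; counting standard monomials gives mu = 6. Corank 2; j^3 = (p - q)^3 is a perfect cube, so E-series; the 4-jet and mu = 6 give E_6.

E_{6}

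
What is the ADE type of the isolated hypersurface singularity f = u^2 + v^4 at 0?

The Hessian of f at 0 is [[2, 0], [0, 0]] with rank 1, so corank 1. A Groebner basis of the Jacobian ideal J(f) in C{u,v} is {v^3, u}; counting standard monomials gives mu = 3. Corank 1: A-series; mu = 3 gives A_3.

A_{3}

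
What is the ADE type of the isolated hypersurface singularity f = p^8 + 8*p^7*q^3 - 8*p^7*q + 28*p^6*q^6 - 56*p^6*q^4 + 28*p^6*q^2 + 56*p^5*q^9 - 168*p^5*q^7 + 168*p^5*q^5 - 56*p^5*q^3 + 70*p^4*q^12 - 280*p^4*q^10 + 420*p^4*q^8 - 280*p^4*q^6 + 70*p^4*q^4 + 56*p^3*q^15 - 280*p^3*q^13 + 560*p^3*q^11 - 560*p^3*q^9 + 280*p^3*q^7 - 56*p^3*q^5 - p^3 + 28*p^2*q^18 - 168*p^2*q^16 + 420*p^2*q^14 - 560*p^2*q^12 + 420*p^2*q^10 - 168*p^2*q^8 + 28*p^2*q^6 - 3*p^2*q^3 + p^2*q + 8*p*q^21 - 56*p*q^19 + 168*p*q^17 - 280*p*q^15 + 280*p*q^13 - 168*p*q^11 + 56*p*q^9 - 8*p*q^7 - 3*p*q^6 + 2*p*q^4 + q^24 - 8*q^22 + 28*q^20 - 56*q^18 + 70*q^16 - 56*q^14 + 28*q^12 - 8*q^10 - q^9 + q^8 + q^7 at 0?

The Hessian of f at 0 is [[0, 0], [0, 0]] with rank 0, so corank 2. A Groebner basis of the Jacobian ideal J(f) in C{p,q} is {p^2*q^2, 8*p^2*q + p^2 + p*q^3, 8*p^2*q + p*q + q^4, p^3}; counting standard monomials gives mu = 9. Corank 2; j^3 = -p^2*(p - q) has shape L^2 M (L != M), so D-series; mu = 9 gives D_9.

D9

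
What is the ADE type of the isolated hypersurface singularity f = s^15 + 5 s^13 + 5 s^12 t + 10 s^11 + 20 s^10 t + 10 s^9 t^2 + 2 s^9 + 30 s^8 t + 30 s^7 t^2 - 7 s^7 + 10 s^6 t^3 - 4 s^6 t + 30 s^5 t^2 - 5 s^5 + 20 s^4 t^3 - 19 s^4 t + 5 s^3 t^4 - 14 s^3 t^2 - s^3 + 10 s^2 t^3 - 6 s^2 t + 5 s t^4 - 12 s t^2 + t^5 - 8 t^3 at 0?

The Hessian of f at 0 has rank 0. Corank 2; j^3 = -(s + 2*t)^3 is a perfect cube, so E-series; the 5-jet and mu = 8 give E_8.

E_8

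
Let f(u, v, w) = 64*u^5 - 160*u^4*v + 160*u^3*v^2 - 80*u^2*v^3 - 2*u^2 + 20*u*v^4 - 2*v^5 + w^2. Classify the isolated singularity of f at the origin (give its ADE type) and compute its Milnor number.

The Hessian of f at 0 has rank 2. Corank 1: A-series; mu = 4 gives A_4.

Type A_4, Milnor number mu = 4.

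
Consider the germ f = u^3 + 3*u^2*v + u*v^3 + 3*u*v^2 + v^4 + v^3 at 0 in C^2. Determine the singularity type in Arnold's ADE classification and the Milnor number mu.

The Hessian of f at 0 is [[0, 0], [0, 0]] with rank 0, so corank 2. A Groebner basis of the Jacobian ideal J(f) in C{u,v} is {u^3 + 3*u^2*v + 6*u^2 + 12*u*v + 6*v^2, -3*u^2 + u*v^2 - 6*u*v - 3*v^2, 3*u^2 + 6*u*v + v^3 + 3*v^2}; counting standard monomials gives mu = 7. Corank 2; j^3 = (u + v)^3 is a perfect cube, so E-series; the 4-jet and mu = 7 give E_7.

Type E7, Milnor number mu = 7.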